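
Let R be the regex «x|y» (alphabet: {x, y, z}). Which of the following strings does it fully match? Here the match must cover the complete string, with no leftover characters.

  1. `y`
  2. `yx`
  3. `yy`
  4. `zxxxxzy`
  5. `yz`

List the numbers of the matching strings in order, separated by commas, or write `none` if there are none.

1. `y` → match
2. `yx` → no match
3. `yy` → no match
4. `zxxxxzy` → no match
5. `yz` → no match

1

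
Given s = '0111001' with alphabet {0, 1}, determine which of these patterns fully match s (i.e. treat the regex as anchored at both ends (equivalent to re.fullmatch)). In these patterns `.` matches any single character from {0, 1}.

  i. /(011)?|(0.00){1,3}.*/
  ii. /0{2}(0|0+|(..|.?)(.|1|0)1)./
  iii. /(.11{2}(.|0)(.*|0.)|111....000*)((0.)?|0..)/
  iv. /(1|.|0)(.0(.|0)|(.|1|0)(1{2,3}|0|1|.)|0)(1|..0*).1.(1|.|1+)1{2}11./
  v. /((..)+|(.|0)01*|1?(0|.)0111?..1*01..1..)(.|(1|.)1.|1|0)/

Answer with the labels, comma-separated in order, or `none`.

iii, v

i → no match
ii → no match
iii → match
iv → no match
v → match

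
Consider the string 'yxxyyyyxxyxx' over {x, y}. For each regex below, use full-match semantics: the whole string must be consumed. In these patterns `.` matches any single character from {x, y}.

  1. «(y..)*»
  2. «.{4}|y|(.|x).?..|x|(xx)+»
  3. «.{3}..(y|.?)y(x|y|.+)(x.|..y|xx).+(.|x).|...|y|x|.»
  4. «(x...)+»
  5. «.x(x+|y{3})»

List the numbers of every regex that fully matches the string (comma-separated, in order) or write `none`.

1 → match
2 → no match
3 → match
4 → no match — must start with 'x'
5 → no match

1, 3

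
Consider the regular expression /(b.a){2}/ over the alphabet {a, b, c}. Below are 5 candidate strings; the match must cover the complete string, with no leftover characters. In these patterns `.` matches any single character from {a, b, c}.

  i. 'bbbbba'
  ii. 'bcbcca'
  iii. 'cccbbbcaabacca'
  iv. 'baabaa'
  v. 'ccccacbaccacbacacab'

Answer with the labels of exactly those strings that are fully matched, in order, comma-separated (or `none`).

iv

i → no match
ii → no match
iii → no match — must start with 'b'
iv → match
v → no match — must start with 'b'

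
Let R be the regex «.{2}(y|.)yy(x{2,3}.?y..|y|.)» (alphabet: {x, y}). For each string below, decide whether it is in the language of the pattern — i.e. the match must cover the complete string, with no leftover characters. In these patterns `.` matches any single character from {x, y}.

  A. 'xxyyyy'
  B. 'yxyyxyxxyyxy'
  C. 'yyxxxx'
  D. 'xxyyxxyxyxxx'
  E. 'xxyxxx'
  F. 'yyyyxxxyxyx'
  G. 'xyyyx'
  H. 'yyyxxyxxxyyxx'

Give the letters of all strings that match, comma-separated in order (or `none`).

A

A → match
B → no match
C → no match
D → no match
E → no match
F → no match
G → no match
H → no match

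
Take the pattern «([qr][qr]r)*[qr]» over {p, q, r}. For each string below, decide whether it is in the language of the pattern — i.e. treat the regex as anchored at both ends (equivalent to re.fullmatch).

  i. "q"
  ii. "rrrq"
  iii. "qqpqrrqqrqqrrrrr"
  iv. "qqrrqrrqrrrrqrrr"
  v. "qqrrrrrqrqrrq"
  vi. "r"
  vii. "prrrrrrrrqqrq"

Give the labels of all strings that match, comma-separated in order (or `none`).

i, ii, iv, v, vi

i → match
ii → match
iii → no match
iv → match
v → match
vi → match
vii → no match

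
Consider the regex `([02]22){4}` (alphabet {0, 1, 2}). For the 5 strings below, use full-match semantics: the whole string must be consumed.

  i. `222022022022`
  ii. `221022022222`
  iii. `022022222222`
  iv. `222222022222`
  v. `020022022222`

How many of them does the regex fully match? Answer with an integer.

i → match
ii → no match
iii → match
iv → match
v → no match
Total matched: 3

3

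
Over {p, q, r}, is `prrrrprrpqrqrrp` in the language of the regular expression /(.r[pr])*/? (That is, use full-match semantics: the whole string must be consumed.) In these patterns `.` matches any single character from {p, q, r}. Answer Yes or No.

No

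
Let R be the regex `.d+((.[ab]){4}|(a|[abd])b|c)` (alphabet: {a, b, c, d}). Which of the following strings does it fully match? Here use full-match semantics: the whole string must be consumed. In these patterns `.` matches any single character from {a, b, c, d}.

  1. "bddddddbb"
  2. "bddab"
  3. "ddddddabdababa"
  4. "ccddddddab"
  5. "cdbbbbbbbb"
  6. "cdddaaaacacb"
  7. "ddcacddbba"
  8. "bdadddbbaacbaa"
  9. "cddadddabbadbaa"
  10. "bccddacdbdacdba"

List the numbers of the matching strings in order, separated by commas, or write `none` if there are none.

1 → match
2 → match
3 → match
4 → no match
5 → match
6 → match
7 → no match
8 → no match
9 → no match
10 → no match

1, 2, 3, 5, 6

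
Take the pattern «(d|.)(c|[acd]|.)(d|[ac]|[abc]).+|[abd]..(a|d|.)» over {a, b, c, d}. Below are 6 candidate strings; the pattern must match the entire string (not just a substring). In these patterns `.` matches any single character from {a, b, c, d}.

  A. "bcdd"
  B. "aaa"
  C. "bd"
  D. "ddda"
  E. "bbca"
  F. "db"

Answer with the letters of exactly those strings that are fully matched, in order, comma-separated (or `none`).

A → match
B → no match
C → no match
D → match
E → match
F → no match

A, D, E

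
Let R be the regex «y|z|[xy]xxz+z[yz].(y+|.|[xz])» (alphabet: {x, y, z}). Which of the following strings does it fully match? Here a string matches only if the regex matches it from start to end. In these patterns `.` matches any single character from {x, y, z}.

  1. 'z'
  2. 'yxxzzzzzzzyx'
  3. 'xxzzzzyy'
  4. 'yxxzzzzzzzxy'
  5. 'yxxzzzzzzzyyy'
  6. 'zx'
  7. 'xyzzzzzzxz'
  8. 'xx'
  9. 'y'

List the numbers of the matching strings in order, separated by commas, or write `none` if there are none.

1, 2, 4, 5, 9

1 → match
2 → match
3 → no match
4 → match
5 → match
6 → no match
7 → no match
8 → no match
9 → match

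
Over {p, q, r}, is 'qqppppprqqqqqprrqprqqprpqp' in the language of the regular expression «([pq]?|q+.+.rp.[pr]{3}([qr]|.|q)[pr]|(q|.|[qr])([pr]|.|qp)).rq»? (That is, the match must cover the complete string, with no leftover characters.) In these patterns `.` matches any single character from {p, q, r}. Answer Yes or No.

No

Every match must end with 'rq', but 'qqppppprqqqqqprrqprqqprpqp' does not.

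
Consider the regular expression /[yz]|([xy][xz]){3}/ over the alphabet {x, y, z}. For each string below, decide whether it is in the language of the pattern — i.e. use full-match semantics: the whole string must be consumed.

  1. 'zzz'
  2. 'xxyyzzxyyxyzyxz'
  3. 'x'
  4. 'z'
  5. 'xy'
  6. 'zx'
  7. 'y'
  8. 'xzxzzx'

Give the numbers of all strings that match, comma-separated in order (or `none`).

1 → no match
2 → no match
3 → no match
4 → match
5 → no match
6 → no match
7 → match
8 → no match

4, 7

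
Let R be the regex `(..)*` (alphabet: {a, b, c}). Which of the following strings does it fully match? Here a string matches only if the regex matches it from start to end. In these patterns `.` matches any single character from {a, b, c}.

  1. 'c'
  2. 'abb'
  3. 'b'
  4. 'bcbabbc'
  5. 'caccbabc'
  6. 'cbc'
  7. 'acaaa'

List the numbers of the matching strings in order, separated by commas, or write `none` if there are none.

5

1 → no match
2 → no match
3 → no match
4 → no match
5 → match
6 → no match
7 → no match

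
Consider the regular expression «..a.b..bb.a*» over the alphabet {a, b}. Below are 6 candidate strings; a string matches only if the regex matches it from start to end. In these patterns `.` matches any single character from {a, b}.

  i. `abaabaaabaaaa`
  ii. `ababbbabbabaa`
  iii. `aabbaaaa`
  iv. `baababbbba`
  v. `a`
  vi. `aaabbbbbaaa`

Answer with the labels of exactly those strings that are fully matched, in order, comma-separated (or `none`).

none

i → no match
ii → no match
iii. `aabbaaaa` → no match
iv. `baababbbba` → no match
v. `a` → no match
vi. `aaabbbbbaaa` → no match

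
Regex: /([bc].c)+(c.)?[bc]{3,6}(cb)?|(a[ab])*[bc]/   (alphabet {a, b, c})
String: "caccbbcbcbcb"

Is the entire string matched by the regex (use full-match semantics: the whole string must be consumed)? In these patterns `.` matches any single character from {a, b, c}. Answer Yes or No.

Yes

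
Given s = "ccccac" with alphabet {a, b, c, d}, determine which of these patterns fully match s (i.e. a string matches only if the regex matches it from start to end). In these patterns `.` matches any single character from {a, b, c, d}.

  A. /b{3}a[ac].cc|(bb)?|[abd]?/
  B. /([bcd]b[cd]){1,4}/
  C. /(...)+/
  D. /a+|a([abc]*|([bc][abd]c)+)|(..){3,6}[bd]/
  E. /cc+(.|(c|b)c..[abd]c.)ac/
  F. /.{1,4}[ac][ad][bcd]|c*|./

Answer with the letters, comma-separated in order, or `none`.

A → no match
B → no match
C → match
D → no match
E → match
F → match

C, E, F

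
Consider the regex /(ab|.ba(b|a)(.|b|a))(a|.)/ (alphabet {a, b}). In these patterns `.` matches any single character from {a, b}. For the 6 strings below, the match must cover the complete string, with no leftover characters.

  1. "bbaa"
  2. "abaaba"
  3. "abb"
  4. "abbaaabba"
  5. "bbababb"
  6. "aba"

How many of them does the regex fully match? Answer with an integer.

1 → no match
2 → match
3 → match
4 → no match
5 → no match
6 → match
Total matched: 3

3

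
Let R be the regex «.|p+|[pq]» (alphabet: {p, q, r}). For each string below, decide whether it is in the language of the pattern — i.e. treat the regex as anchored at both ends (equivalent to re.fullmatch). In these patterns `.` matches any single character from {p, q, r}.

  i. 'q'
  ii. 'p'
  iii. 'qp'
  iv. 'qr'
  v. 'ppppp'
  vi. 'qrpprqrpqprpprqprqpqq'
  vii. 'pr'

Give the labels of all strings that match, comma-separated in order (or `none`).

i. 'q' → match
ii. 'p' → match
iii. 'qp' → no match
iv. 'qr' → no match
v. 'ppppp' → match
vi → no match
vii. 'pr' → no match

i, ii, v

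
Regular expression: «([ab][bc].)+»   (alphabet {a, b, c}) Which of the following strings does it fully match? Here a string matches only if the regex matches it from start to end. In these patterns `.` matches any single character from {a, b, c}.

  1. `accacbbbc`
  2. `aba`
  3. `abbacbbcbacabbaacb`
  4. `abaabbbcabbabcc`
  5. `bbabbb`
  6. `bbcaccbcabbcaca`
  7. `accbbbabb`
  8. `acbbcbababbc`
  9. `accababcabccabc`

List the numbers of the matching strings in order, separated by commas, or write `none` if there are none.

1 → match
2 → match
3 → match
4 → match
5 → match
6 → match
7 → match
8 → match
9 → match

1, 2, 3, 4, 5, 6, 7, 8, 9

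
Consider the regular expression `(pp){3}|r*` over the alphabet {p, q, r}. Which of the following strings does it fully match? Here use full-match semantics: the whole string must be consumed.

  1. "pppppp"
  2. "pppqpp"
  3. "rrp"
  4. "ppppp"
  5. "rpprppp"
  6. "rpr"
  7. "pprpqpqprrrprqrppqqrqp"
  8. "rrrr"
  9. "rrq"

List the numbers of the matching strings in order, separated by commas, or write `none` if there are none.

1, 8

1 → match
2 → no match
3 → no match
4 → no match
5 → no match
6 → no match
7 → no match
8 → match
9 → no match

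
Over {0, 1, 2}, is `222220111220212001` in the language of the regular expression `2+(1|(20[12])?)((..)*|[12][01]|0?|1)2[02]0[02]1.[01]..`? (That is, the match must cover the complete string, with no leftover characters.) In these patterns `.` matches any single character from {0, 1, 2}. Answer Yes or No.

Yes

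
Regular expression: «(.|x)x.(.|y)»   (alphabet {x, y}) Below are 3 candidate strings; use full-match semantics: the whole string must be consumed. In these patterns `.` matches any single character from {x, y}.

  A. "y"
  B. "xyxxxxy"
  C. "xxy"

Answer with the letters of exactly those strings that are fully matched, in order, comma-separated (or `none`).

A → no match
B → no match
C → no match

none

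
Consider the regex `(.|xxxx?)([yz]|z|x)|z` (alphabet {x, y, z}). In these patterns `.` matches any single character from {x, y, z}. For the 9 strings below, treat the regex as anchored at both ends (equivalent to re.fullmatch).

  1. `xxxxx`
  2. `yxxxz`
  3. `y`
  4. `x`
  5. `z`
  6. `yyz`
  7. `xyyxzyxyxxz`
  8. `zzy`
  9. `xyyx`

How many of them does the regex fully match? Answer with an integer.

2

1 → match
2 → no match
3 → no match
4 → no match
5 → match
6 → no match
7 → no match
8 → no match
9 → no match
Total matched: 2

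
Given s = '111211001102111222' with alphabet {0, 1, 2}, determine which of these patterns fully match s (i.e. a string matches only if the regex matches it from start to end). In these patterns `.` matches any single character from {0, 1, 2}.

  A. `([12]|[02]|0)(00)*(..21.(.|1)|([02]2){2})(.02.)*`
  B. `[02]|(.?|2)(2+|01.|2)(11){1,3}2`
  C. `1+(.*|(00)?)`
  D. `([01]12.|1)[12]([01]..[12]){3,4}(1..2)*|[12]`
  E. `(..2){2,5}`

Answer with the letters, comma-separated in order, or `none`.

A → no match
B → no match
C → match
D → match
E → no match

C, D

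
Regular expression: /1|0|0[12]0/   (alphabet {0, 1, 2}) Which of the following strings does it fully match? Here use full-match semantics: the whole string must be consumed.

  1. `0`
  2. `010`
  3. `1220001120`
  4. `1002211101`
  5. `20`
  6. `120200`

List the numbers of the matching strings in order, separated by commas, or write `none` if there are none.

1 → match
2 → match
3 → no match
4 → no match
5 → no match
6 → no match

1, 2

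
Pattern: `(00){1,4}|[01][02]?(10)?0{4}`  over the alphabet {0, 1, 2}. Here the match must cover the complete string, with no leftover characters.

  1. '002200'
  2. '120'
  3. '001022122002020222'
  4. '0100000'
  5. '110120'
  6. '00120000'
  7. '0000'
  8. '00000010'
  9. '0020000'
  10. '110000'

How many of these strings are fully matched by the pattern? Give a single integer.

2

1. '002200' → no match
2. '120' → no match
3 → no match
4. '0100000' → match
5. '110120' → no match
6. '00120000' → no match
7. '0000' → match
8. '00000010' → no match
9. '0020000' → no match
10. '110000' → no match
Total matched: 2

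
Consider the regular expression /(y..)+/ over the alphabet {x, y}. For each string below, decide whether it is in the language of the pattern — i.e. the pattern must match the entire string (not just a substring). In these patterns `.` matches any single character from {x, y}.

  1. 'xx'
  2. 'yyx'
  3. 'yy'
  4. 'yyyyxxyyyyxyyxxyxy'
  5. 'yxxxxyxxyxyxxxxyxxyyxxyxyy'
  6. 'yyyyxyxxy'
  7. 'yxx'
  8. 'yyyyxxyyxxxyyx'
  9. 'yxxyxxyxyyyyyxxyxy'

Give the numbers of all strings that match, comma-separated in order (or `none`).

2, 4, 7, 9

1. 'xx' → no match — must start with 'y'
2. 'yyx' → match
3. 'yy' → no match
4 → match
5 → no match
6. 'yyyyxyxxy' → no match
7. 'yxx' → match
8 → no match
9 → match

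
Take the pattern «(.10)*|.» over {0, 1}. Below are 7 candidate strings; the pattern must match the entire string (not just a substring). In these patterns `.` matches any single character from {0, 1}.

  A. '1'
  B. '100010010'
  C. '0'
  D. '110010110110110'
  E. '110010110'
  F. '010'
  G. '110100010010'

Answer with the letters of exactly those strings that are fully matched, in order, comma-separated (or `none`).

A. '1' → match
B. '100010010' → no match
C. '0' → match
D → match
E. '110010110' → match
F. '010' → match
G. '110100010010' → no match

A, C, D, E, F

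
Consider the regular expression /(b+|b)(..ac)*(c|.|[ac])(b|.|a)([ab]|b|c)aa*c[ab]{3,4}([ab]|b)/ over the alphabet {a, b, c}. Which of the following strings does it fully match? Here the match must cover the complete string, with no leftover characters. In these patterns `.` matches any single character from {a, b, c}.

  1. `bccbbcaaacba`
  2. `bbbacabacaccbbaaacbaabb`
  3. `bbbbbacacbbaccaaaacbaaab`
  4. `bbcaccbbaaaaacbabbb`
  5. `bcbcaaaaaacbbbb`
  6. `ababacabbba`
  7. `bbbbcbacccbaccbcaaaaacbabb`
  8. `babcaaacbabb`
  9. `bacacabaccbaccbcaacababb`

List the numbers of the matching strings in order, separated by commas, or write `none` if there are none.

1 → no match
2 → no match
3 → match
4 → match
5 → match
6 → no match — must start with `b`
7 → no match
8 → match
9 → match

3, 4, 5, 8, 9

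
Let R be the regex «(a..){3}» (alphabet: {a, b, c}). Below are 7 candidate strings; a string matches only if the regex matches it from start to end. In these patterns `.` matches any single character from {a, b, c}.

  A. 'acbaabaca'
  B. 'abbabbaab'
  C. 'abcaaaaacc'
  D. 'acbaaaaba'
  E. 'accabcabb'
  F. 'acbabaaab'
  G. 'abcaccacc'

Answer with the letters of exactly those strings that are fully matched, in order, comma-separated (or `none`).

A → match
B → match
C → no match
D → match
E → match
F → match
G → match

A, B, D, E, F, G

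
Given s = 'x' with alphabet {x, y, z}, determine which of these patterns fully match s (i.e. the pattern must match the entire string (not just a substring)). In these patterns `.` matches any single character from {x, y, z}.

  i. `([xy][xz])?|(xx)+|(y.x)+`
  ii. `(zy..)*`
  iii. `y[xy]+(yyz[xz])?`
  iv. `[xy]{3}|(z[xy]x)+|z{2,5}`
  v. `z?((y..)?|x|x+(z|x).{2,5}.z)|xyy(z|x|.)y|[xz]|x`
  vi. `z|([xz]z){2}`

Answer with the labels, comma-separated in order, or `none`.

v

i → no match
ii → no match
iii → no match — must start with 'y'
iv → no match
v → match
vi → no match — must end with 'z'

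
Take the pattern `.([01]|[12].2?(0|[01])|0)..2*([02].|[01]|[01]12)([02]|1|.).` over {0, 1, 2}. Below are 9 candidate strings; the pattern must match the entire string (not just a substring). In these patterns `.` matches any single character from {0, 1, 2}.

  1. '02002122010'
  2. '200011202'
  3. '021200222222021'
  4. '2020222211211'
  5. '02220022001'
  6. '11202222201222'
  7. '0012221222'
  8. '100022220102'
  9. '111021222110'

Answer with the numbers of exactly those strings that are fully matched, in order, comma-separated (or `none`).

1, 2, 3, 4, 5, 6, 8, 9

1 → match
2 → match
3 → match
4 → match
5 → match
6 → match
7 → no match
8 → match
9 → match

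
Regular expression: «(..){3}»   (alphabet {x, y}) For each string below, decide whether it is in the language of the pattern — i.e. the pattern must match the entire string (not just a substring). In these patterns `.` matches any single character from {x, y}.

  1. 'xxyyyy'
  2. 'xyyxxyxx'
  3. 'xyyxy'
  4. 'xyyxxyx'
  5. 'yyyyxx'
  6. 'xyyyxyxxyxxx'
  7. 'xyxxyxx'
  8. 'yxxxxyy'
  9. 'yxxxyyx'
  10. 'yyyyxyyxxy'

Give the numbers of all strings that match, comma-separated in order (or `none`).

1 → match
2 → no match
3 → no match
4 → no match
5 → match
6 → no match
7 → no match
8 → no match
9 → no match
10 → no match

1, 5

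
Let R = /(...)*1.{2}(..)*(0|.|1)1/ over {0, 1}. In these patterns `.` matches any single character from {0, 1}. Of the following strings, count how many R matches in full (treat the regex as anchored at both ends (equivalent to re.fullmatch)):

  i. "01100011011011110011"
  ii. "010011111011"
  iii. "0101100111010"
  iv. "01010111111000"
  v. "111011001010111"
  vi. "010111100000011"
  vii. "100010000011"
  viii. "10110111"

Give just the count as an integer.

i → match
ii → no match
iii → no match — must end with "1"
iv → no match — must end with "1"
v → match
vi → match
vii → no match
viii → match
Total matched: 4

4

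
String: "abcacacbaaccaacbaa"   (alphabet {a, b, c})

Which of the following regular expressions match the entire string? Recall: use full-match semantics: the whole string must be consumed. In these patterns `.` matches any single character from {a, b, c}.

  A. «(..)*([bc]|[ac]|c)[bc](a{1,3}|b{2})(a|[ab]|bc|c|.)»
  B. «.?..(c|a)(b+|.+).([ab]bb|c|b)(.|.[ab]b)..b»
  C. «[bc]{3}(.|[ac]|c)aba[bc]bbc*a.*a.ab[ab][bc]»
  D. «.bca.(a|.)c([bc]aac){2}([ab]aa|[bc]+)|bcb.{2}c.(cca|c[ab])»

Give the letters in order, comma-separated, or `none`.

A → match
B → no match — must end with "b"
C → no match
D → match

A, D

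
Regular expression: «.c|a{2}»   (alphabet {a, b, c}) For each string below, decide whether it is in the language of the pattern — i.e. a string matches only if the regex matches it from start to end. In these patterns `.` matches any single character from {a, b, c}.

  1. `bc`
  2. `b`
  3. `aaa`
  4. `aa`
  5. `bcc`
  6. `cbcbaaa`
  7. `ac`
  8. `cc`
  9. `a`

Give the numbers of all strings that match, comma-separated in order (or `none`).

1 → match
2 → no match
3 → no match
4 → match
5 → no match
6 → no match
7 → match
8 → match
9 → no match

1, 4, 7, 8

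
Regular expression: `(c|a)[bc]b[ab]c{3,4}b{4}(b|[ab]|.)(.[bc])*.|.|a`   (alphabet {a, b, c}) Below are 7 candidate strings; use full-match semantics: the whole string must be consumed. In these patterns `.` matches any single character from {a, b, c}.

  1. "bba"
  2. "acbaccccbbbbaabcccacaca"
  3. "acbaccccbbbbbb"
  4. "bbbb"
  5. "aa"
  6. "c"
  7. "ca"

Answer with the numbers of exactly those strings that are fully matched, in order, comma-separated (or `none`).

1 → no match
2 → no match
3 → match
4 → no match
5 → no match
6 → match
7 → no match

3, 6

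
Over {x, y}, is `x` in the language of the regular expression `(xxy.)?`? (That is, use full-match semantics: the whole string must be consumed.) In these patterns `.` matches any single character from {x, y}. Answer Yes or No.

No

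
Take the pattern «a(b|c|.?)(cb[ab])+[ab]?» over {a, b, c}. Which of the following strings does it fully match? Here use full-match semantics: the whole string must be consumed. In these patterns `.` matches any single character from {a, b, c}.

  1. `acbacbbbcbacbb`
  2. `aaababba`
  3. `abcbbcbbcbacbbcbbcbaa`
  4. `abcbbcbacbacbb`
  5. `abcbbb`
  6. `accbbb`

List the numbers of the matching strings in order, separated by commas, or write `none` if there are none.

1 → no match
2. `aaababba` → no match
3 → match
4 → match
5. `abcbbb` → match
6. `accbbb` → match

3, 4, 5, 6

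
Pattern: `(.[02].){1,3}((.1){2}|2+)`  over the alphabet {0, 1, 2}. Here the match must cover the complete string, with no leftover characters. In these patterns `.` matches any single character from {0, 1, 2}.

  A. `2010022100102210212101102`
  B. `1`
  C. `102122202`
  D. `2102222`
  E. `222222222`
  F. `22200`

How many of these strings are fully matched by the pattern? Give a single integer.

1

A → no match
B → no match
C → no match
D → no match
E → match
F → no match
Total matched: 1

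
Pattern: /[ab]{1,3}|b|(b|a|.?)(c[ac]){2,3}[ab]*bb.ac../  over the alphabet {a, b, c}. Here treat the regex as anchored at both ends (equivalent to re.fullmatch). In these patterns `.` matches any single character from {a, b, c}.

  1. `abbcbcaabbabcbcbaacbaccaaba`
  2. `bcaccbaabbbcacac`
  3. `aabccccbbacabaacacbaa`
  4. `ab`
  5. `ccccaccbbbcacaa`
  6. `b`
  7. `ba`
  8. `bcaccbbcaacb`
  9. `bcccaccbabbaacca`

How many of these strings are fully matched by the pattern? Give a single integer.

1 → no match
2 → match
3 → no match
4 → match
5 → match
6 → match
7 → match
8 → no match
9 → match
Total matched: 6

6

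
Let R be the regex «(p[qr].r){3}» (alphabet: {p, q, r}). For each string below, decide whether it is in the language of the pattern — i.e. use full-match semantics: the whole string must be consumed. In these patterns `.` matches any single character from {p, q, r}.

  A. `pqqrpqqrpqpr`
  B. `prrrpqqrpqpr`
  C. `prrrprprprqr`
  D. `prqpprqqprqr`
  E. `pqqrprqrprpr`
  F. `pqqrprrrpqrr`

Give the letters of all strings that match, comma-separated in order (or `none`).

A, B, C, E, F

A → match
B → match
C → match
D → no match
E → match
F → match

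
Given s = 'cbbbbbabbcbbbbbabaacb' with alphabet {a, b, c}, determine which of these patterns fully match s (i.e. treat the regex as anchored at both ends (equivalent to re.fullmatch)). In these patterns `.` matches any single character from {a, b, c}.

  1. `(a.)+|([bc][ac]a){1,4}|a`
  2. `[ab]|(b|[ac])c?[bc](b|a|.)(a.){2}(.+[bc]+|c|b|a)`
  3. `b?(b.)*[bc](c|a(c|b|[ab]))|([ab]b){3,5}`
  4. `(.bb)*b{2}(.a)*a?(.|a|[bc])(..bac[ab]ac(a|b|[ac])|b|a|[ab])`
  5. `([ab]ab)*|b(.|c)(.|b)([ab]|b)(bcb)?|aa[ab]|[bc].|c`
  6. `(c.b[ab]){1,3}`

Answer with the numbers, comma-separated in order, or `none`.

4

1 → no match
2 → no match
3 → no match
4 → match
5 → no match
6 → no match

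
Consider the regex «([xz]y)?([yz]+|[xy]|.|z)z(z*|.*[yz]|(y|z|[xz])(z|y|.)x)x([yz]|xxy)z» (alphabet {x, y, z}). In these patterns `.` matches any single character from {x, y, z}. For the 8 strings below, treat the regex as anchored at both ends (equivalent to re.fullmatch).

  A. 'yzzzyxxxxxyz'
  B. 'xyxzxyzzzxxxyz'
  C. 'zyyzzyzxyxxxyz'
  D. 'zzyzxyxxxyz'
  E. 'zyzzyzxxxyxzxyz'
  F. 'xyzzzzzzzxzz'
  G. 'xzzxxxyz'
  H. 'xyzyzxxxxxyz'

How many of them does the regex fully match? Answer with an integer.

7

A → match
B → match
C → match
D → match
E → match
F → match
G → match
H → no match
Total matched: 7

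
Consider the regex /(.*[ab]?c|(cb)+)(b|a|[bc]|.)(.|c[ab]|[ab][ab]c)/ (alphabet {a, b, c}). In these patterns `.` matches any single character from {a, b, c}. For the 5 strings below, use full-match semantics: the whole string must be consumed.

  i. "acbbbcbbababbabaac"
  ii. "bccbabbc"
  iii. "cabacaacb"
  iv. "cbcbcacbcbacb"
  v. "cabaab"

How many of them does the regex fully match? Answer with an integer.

i → no match
ii. "bccbabbc" → no match
iii. "cabacaacb" → no match
iv → no match
v. "cabaab" → no match
Total matched: 0

0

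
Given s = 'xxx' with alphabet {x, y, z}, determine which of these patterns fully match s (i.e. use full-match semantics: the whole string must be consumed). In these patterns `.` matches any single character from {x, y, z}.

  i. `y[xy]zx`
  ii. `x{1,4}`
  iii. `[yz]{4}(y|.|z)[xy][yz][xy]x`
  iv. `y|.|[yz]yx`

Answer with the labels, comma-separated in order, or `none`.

ii

i → no match — must start with 'y'
ii → match
iii → no match
iv → no match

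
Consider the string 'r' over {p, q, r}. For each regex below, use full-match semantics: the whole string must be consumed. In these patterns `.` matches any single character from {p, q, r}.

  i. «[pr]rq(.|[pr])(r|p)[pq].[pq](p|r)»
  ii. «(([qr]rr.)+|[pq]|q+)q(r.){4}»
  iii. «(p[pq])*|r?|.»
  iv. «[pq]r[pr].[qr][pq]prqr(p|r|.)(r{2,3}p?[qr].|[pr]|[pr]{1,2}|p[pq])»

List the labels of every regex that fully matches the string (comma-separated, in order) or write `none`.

i → no match
ii → no match
iii → match
iv → no match

iii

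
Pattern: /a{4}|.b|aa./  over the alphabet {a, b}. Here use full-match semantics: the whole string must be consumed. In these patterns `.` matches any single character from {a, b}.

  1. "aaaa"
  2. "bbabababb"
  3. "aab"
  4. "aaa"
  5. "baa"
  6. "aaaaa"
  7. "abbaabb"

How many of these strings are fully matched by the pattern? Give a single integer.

1. "aaaa" → match
2. "bbabababb" → no match
3. "aab" → match
4. "aaa" → match
5. "baa" → no match
6. "aaaaa" → no match
7. "abbaabb" → no match
Total matched: 3

3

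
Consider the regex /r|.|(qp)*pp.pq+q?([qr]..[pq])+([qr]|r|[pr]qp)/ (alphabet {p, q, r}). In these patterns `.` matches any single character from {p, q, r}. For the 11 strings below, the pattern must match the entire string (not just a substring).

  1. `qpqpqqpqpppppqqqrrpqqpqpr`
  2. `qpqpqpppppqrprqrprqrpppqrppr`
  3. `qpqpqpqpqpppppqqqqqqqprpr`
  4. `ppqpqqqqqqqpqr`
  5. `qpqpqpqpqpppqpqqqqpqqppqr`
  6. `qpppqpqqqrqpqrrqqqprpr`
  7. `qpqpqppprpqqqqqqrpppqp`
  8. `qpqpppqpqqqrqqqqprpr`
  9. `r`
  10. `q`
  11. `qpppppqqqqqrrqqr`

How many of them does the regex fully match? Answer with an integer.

10

1 → no match
2 → match
3 → match
4 → match
5 → match
6 → match
7 → match
8 → match
9 → match
10 → match
11 → match
Total matched: 10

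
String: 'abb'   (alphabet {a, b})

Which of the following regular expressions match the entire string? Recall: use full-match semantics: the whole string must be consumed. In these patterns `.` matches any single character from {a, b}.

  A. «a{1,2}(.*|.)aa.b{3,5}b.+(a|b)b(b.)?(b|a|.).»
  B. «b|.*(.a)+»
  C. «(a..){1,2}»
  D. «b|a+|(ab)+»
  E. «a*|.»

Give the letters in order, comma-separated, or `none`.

C

A → no match
B → no match
C → match
D → no match
E → no match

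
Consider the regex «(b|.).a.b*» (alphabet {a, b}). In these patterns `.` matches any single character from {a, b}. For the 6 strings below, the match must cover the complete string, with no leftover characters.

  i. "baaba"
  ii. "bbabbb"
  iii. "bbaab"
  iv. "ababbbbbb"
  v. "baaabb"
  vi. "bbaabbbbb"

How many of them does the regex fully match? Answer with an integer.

5

i → no match
ii → match
iii → match
iv → match
v → match
vi → match
Total matched: 5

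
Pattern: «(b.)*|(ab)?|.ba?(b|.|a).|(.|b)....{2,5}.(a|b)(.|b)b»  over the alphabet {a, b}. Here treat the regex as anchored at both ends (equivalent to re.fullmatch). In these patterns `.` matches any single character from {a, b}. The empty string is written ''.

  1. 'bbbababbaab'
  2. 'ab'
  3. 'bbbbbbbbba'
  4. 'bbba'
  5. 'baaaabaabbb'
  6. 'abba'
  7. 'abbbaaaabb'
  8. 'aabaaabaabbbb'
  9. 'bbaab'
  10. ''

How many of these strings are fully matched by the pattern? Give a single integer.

1 → match
2 → match
3 → match
4 → match
5 → match
6 → match
7 → match
8 → match
9 → match
10 → match
Total matched: 10

10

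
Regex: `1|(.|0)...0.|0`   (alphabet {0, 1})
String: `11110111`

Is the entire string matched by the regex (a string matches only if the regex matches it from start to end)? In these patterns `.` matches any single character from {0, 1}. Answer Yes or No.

No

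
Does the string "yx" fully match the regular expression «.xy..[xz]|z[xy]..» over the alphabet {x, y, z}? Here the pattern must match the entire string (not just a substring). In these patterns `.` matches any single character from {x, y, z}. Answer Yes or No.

No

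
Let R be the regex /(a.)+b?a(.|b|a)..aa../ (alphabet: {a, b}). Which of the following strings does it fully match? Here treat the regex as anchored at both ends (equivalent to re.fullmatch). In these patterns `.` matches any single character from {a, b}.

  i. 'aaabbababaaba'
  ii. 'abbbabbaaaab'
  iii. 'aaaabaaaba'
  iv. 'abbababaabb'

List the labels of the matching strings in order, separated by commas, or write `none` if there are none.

i → match
ii → no match
iii → match
iv → match

i, iii, iv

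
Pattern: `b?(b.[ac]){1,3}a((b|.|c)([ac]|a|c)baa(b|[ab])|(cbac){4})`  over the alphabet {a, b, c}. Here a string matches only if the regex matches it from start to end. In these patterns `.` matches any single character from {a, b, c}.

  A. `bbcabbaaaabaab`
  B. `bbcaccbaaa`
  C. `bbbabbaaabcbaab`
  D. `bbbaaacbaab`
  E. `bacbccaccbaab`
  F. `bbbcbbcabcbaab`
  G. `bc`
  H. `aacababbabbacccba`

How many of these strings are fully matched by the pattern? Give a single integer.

A → match
B → match
C → no match
D → match
E → match
F → match
G → no match
H → no match
Total matched: 5

5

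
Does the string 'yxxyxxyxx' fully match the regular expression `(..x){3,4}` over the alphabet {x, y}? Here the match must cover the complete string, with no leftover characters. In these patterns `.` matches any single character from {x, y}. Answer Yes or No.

Yes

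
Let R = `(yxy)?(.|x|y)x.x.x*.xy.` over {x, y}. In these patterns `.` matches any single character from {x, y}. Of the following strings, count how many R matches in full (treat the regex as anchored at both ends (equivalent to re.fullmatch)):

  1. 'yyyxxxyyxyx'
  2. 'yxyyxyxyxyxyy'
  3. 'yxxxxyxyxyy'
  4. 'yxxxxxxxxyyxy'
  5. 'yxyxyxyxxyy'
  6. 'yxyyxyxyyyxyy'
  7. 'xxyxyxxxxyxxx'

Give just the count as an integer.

1. 'yyyxxxyyxyx' → no match
2 → match
3. 'yxxxxyxyxyy' → no match
4 → no match
5. 'yxyxyxyxxyy' → no match
6 → no match
7 → no match
Total matched: 1

1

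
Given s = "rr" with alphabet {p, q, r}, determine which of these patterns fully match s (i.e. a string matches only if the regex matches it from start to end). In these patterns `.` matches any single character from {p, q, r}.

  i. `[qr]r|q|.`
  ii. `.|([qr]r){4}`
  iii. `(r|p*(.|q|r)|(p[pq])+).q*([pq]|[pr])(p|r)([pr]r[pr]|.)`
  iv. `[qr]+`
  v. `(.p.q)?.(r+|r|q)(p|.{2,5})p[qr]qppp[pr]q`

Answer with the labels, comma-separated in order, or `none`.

i, iv

i → match
ii → no match
iii → no match
iv → match
v → no match — must end with "q"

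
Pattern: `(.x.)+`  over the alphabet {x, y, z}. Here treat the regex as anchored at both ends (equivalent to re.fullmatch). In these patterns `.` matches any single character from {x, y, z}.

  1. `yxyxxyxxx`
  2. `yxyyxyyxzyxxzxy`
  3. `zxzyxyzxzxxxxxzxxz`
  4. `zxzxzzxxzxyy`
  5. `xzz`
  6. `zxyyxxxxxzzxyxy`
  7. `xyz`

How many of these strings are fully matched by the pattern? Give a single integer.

3

1. `yxyxxyxxx` → match
2 → match
3 → match
4. `zxzxzzxxzxyy` → no match
5. `xzz` → no match
6 → no match
7. `xyz` → no match
Total matched: 3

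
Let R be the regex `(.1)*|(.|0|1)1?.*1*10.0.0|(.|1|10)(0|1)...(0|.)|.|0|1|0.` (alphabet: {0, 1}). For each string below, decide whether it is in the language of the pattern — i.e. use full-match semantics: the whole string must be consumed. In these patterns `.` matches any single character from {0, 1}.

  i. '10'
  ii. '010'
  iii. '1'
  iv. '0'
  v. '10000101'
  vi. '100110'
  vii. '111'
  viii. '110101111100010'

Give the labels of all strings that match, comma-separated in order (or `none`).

iii, iv, vi, viii

i. '10' → no match
ii. '010' → no match
iii. '1' → match
iv. '0' → match
v. '10000101' → no match
vi. '100110' → match
vii. '111' → no match
viii → match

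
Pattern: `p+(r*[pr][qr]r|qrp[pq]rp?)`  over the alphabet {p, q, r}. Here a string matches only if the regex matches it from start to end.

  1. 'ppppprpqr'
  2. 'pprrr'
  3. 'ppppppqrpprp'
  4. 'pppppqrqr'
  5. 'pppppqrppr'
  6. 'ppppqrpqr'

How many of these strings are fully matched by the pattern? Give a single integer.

1 → match
2 → match
3 → match
4 → no match
5 → match
6 → match
Total matched: 5

5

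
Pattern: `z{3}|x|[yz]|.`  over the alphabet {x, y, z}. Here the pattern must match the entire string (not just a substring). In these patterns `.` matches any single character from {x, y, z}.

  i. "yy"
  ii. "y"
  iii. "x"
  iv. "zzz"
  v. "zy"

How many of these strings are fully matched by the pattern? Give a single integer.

i → no match
ii → match
iii → match
iv → match
v → no match
Total matched: 3

3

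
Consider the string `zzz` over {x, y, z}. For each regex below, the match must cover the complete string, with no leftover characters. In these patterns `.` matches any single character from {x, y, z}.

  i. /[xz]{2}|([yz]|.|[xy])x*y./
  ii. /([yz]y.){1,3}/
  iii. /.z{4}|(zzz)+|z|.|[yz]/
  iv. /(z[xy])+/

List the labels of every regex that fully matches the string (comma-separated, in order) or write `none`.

i → no match
ii → no match
iii → match
iv → no match

iii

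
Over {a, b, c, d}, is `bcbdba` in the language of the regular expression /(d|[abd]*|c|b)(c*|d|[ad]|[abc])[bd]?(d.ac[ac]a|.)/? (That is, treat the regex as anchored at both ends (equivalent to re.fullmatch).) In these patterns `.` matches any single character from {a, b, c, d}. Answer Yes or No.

No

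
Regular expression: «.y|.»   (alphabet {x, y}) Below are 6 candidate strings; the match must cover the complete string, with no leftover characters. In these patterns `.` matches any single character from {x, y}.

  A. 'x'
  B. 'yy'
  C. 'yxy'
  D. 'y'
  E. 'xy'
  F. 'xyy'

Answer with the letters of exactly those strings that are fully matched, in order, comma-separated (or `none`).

A, B, D, E

A. 'x' → match
B. 'yy' → match
C. 'yxy' → no match
D. 'y' → match
E. 'xy' → match
F. 'xyy' → no match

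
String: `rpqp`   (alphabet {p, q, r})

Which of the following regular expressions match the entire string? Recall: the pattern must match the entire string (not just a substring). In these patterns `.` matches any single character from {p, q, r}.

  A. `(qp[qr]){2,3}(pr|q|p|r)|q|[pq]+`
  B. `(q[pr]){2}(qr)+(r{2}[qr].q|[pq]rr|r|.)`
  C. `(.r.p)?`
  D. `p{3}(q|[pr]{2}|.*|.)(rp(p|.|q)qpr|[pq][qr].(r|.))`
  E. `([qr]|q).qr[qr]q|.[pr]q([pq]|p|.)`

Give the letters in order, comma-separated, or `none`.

E

A → no match
B → no match — must start with `q`
C → no match
D → no match — must start with `p`
E → match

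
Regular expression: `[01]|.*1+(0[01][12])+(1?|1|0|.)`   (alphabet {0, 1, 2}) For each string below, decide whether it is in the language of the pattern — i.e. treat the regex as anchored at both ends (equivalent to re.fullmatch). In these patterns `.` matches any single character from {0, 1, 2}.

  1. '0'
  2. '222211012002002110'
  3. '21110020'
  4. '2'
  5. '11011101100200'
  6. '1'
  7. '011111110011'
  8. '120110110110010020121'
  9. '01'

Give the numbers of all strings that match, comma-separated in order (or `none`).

1, 3, 6, 7, 8

1 → match
2 → no match
3 → match
4 → no match
5 → no match
6 → match
7 → match
8 → match
9 → no match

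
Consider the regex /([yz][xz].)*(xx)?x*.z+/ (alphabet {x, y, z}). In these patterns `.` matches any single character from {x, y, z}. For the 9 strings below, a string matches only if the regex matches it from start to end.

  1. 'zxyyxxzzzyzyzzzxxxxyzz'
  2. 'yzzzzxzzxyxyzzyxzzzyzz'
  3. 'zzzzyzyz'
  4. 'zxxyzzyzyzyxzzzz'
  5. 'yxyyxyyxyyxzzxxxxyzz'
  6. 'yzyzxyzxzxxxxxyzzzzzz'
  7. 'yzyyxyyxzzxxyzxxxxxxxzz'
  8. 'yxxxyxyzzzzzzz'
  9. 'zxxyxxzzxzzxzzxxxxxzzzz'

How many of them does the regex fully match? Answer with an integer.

1 → match
2 → no match
3. 'zzzzyzyz' → no match
4 → no match
5 → match
6 → match
7 → match
8 → no match
9 → match
Total matched: 5

5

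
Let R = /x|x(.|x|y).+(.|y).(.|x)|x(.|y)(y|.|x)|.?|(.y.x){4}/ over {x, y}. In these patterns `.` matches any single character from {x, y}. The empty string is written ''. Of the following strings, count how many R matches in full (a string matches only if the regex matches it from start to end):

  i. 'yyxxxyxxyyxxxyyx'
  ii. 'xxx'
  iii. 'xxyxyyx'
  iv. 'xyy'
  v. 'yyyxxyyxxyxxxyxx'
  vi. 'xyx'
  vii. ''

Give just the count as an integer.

7

i → match
ii → match
iii → match
iv → match
v → match
vi → match
vii → match
Total matched: 7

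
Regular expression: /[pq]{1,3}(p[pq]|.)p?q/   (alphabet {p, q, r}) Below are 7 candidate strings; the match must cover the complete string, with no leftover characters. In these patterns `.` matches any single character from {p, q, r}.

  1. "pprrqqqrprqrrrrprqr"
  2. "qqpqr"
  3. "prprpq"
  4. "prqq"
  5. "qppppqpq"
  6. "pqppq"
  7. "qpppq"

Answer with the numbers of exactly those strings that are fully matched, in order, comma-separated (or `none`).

1 → no match — must end with "q"
2 → no match — must end with "q"
3 → no match
4 → no match
5 → no match
6 → match
7 → match

6, 7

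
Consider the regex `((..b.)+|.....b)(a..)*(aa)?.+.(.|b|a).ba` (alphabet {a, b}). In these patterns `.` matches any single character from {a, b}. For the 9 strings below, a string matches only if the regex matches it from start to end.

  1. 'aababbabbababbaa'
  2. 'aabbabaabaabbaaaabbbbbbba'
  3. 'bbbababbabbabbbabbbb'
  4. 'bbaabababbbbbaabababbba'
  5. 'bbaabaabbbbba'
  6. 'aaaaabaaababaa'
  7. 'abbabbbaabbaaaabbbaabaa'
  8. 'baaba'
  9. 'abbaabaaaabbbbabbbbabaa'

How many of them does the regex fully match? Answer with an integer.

1

1 → no match — must end with 'ba'
2 → match
3 → no match — must end with 'ba'
4 → no match
5 → no match
6 → no match — must end with 'ba'
7 → no match — must end with 'ba'
8 → no match
9 → no match — must end with 'ba'
Total matched: 1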